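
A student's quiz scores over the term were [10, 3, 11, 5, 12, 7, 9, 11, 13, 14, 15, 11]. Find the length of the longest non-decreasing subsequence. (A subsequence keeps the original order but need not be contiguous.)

Track the smallest tail for each achievable length (allowing ties):
10 → extends → [10]
3 → replaces 10 → [3]
11 → extends → [3, 11]
5 → replaces 11 → [3, 5]
12 → extends → [3, 5, 12]
7 → replaces 12 → [3, 5, 7]
9 → extends → [3, 5, 7, 9]
11 → extends → [3, 5, 7, 9, 11]
13 → extends → [3, 5, 7, 9, 11, 13]
14 → extends → [3, 5, 7, 9, 11, 13, 14]
15 → extends → [3, 5, 7, 9, 11, 13, 14, 15]
11 → replaces 13 → [3, 5, 7, 9, 11, 11, 14, 15]
Eight tails, so the longest non-decreasing subsequence has length 8 (e.g. 3, 5, 7, 9, 11, 13, 14, 15).

8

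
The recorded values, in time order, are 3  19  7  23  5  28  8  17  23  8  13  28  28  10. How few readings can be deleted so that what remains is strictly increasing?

8

Fewest deletions = n − (longest strictly increasing subsequence).
i:      1  2  3  4  5  6  7  8  9 10 11 12 13 14
a[i]:   3 19  7 23  5 28  8 17 23  8 13 28 28 10
dp:     1  2  2  3  2  4  3  4  5  3  4  6  6  4
max dp = 6, so deletions = 14 − 6 = 8.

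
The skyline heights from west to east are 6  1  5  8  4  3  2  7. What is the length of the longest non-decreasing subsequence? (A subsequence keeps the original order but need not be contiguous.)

3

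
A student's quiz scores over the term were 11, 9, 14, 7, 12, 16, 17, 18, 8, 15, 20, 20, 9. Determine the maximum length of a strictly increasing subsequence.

6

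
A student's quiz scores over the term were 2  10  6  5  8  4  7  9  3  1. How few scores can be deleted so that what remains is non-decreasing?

Fewest deletions = n − (longest non-decreasing subsequence).
Patience tails:
2 → extends → [2]
10 → extends → [2, 10]
6 → replaces 10 → [2, 6]
5 → replaces 6 → [2, 5]
8 → extends → [2, 5, 8]
4 → replaces 5 → [2, 4, 8]
7 → replaces 8 → [2, 4, 7]
9 → extends → [2, 4, 7, 9]
3 → replaces 4 → [2, 3, 7, 9]
1 → replaces 2 → [1, 3, 7, 9]
Longest non-decreasing subsequence has length 4, so deletions = 10 − 4 = 6.

6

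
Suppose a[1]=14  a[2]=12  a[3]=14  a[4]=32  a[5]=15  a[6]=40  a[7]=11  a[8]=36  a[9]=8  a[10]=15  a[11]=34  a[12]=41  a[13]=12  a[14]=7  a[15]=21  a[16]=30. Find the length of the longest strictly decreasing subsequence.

Negate each value so 'decreasing' becomes 'increasing', then run patience tails on the negated sequence:
-14 → extends → [-14]
-12 → extends → [-14, -12]
-14 → already a tail → [-14, -12]
-32 → replaces -14 → [-32, -12]
-15 → replaces -12 → [-32, -15]
-40 → replaces -32 → [-40, -15]
-11 → extends → [-40, -15, -11]
-36 → replaces -15 → [-40, -36, -11]
-8 → extends → [-40, -36, -11, -8]
-15 → replaces -11 → [-40, -36, -15, -8]
-34 → replaces -15 → [-40, -36, -34, -8]
-41 → replaces -40 → [-41, -36, -34, -8]
-12 → replaces -8 → [-41, -36, -34, -12]
-7 → extends → [-41, -36, -34, -12, -7]
-21 → replaces -12 → [-41, -36, -34, -21, -7]
-30 → replaces -21 → [-41, -36, -34, -30, -7]
Five tails, so the longest strictly decreasing subsequence of the original has length 5.

5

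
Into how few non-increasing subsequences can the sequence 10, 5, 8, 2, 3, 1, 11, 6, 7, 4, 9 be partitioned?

Place each on the leftmost legal pile:
10 → new pile 1 (tops now [10])
5 → pile 1 (tops now [5])
8 → new pile 2 (tops now [5, 8])
2 → pile 1 (tops now [2, 8])
3 → pile 2 (tops now [2, 3])
1 → pile 1 (tops now [1, 3])
11 → new pile 3 (tops now [1, 3, 11])
6 → pile 3 (tops now [1, 3, 6])
7 → new pile 4 (tops now [1, 3, 6, 7])
4 → pile 3 (tops now [1, 3, 4, 7])
9 → new pile 5 (tops now [1, 3, 4, 7, 9])
Five piles.

5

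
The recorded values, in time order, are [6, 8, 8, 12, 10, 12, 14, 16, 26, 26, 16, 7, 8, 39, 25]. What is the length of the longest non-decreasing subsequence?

Let dp[i] be the length of the longest such subsequence ending at index i:
i:      1  2  3  4  5  6  7  8  9 10 11 12 13 14 15
a[i]:   6  8  8 12 10 12 14 16 26 26 16  7  8 39 25
dp:     1  2  3  4  4  5  6  7  8  9  8  2  4 10  9
Maximum dp value is 10.

10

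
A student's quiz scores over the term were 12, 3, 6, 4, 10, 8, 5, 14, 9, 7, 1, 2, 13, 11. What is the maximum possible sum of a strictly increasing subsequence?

39

Let S[i] be the best sum of a strictly increasing subsequence ending at i:
i:      1  2  3  4  5  6  7  8  9 10 11 12 13 14
a[i]:  12  3  6  4 10  8  5 14  9  7  1  2 13 11
S:     12  3  9  7 19 17 12 33 26 19  1  3 39 37
Maximum is 39 (e.g. 3 + 6 + 8 + 9 + 13).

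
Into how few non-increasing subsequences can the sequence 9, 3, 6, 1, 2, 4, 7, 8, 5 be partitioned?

Place each on the leftmost legal pile:
9 → new pile 1 (tops now [9])
3 → pile 1 (tops now [3])
6 → new pile 2 (tops now [3, 6])
1 → pile 1 (tops now [1, 6])
2 → pile 2 (tops now [1, 2])
4 → new pile 3 (tops now [1, 2, 4])
7 → new pile 4 (tops now [1, 2, 4, 7])
8 → new pile 5 (tops now [1, 2, 4, 7, 8])
5 → pile 4 (tops now [1, 2, 4, 5, 8])
Five piles.

5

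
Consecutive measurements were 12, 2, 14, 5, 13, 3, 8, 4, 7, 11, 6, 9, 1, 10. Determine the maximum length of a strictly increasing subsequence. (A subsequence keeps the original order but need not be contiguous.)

Let dp[i] be the length of the longest such subsequence ending at index i:
i:      1  2  3  4  5  6  7  8  9 10 11 12 13 14
a[i]:  12  2 14  5 13  3  8  4  7 11  6  9  1 10
dp:     1  1  2  2  3  2  3  3  4  5  4  5  1  6
Maximum dp value is 6.

6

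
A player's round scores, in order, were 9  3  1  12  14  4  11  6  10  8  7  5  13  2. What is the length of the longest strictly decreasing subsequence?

7

Negate each value so 'decreasing' becomes 'increasing', then run patience tails on the negated sequence:
-9 → extends → [-9]
-3 → extends → [-9, -3]
-1 → extends → [-9, -3, -1]
-12 → replaces -9 → [-12, -3, -1]
-14 → replaces -12 → [-14, -3, -1]
-4 → replaces -3 → [-14, -4, -1]
-11 → replaces -4 → [-14, -11, -1]
-6 → replaces -1 → [-14, -11, -6]
-10 → replaces -6 → [-14, -11, -10]
-8 → extends → [-14, -11, -10, -8]
-7 → extends → [-14, -11, -10, -8, -7]
-5 → extends → [-14, -11, -10, -8, -7, -5]
-13 → replaces -11 → [-14, -13, -10, -8, -7, -5]
-2 → extends → [-14, -13, -10, -8, -7, -5, -2]
Seven tails, so the longest strictly decreasing subsequence of the original has length 7.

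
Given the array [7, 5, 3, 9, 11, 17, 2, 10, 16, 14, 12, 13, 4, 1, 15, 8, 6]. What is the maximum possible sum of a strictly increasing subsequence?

Let S[i] be the best sum of a strictly increasing subsequence ending at i:
i:      1  2  3  4  5  6  7  8  9 10 11 12 13 14 15 16 17
a[i]:   7  5  3  9 11 17  2 10 16 14 12 13  4  1 15  8  6
S:      7  5  3 16 27 44  2 26 43 41 39 52  7  1 67 15 13
Maximum is 67 (e.g. 7 + 9 + 11 + 12 + 13 + 15).

67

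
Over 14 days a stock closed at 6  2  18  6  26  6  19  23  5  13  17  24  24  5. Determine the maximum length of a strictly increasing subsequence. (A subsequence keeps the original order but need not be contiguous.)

Track the smallest tail for each achievable length (strict):
6 → extends → [6]
2 → replaces 6 → [2]
18 → extends → [2, 18]
6 → replaces 18 → [2, 6]
26 → extends → [2, 6, 26]
6 → already a tail → [2, 6, 26]
19 → replaces 26 → [2, 6, 19]
23 → extends → [2, 6, 19, 23]
5 → replaces 6 → [2, 5, 19, 23]
13 → replaces 19 → [2, 5, 13, 23]
17 → replaces 23 → [2, 5, 13, 17]
24 → extends → [2, 5, 13, 17, 24]
24 → already a tail → [2, 5, 13, 17, 24]
5 → already a tail → [2, 5, 13, 17, 24]
Five tails, so the longest strictly increasing subsequence has length 5 (e.g. 6, 18, 19, 23, 24).

5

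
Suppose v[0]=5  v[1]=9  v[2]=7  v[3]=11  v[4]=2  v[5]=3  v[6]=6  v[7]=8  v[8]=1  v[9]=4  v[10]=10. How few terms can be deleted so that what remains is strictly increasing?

Fewest deletions = n − (longest strictly increasing subsequence).
Patience tails:
5 → extends → [5]
9 → extends → [5, 9]
7 → replaces 9 → [5, 7]
11 → extends → [5, 7, 11]
2 → replaces 5 → [2, 7, 11]
3 → replaces 7 → [2, 3, 11]
6 → replaces 11 → [2, 3, 6]
8 → extends → [2, 3, 6, 8]
1 → replaces 2 → [1, 3, 6, 8]
4 → replaces 6 → [1, 3, 4, 8]
10 → extends → [1, 3, 4, 8, 10]
Longest strictly increasing subsequence has length 5, so deletions = 11 − 5 = 6.

6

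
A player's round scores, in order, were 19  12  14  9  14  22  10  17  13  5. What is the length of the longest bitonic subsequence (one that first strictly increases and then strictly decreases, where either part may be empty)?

inc[i] = longest strictly increasing subsequence ending at i; dec[i] = longest strictly decreasing subsequence starting at i:
i:      1  2  3  4  5  6  7  8  9 10
a[i]:  19 12 14  9 14 22 10 17 13  5
inc:    1  1  2  1  2  3  2  3  3  1
dec:    4  3  3  2  3  4  2  3  2  1
Best peak at i=6 (value 22): inc=3, dec=4, length 3+4−1 = 6.

6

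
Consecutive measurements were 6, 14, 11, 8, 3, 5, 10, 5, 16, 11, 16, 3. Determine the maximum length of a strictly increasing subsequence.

5

Track the smallest tail for each achievable length (strict):
6 → extends → [6]
14 → extends → [6, 14]
11 → replaces 14 → [6, 11]
8 → replaces 11 → [6, 8]
3 → replaces 6 → [3, 8]
5 → replaces 8 → [3, 5]
10 → extends → [3, 5, 10]
5 → already a tail → [3, 5, 10]
16 → extends → [3, 5, 10, 16]
11 → replaces 16 → [3, 5, 10, 11]
16 → extends → [3, 5, 10, 11, 16]
3 → already a tail → [3, 5, 10, 11, 16]
Five tails, so the longest strictly increasing subsequence has length 5 (e.g. 6, 8, 10, 11, 16).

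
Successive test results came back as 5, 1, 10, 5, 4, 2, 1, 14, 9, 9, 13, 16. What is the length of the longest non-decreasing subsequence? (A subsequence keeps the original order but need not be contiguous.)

Let dp[i] be the length of the longest such subsequence ending at index i:
i:      1  2  3  4  5  6  7  8  9 10 11 12
a[i]:   5  1 10  5  4  2  1 14  9  9 13 16
dp:     1  1  2  2  2  2  2  3  3  4  5  6
Maximum dp value is 6.

6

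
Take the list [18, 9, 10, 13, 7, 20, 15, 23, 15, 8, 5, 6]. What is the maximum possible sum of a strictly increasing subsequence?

75

Let S[i] be the best sum of a strictly increasing subsequence ending at i:
i:      1  2  3  4  5  6  7  8  9 10 11 12
a[i]:  18  9 10 13  7 20 15 23 15  8  5  6
S:     18  9 19 32  7 52 47 75 47 15  5 11
Maximum is 75 (e.g. 9 + 10 + 13 + 20 + 23).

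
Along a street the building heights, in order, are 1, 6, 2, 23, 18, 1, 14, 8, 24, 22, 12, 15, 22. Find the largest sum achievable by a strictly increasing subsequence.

Let S[i] be the best sum of a strictly increasing subsequence ending at i:
i:      1  2  3  4  5  6  7  8  9 10 11 12 13
a[i]:   1  6  2 23 18  1 14  8 24 22 12 15 22
S:      1  7  3 30 25  1 21 15 54 47 27 42 64
Maximum is 64 (e.g. 1 + 6 + 8 + 12 + 15 + 22).

64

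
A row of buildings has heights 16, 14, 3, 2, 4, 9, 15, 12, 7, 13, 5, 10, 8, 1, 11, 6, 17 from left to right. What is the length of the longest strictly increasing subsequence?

6

Let dp[i] be the length of the longest such subsequence ending at index i:
i:      1  2  3  4  5  6  7  8  9 10 11 12 13 14 15 16 17
a[i]:  16 14  3  2  4  9 15 12  7 13  5 10  8  1 11  6 17
dp:     1  1  1  1  2  3  4  4  3  5  3  4  4  1  5  4  6
Maximum dp value is 6.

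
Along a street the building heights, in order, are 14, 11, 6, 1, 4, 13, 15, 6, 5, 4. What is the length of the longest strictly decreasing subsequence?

5

Let dp[i] be the longest strictly decreasing subsequence ending at i:
i:      1  2  3  4  5  6  7  8  9 10
a[i]:  14 11  6  1  4 13 15  6  5  4
dp:     1  2  3  4  4  2  1  3  4  5
Maximum is 5.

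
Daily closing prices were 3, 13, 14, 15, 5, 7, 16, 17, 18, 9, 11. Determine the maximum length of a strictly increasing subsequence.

7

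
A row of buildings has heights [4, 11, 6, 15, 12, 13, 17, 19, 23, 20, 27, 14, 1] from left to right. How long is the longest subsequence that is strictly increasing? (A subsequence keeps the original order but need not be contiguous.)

8

Let dp[i] be the length of the longest such subsequence ending at index i:
i:      1  2  3  4  5  6  7  8  9 10 11 12 13
a[i]:   4 11  6 15 12 13 17 19 23 20 27 14  1
dp:     1  2  2  3  3  4  5  6  7  7  8  5  1
Maximum dp value is 8.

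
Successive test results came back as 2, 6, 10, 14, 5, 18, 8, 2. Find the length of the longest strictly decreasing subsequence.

Let dp[i] be the longest strictly decreasing subsequence ending at i:
i:      1  2  3  4  5  6  7  8
a[i]:   2  6 10 14  5 18  8  2
dp:     1  1  1  1  2  1  2  3
Maximum is 3.

3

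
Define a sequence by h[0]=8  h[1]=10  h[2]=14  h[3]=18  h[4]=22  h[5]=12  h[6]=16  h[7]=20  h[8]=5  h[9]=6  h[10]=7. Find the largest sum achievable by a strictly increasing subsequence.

72

Let S[i] be the best sum of a strictly increasing subsequence ending at i:
i:      0  1  2  3  4  5  6  7  8  9 10
h[i]:   8 10 14 18 22 12 16 20  5  6  7
S:      8 18 32 50 72 30 48 70  5 11 18
Maximum is 72 (e.g. 8 + 10 + 14 + 18 + 22).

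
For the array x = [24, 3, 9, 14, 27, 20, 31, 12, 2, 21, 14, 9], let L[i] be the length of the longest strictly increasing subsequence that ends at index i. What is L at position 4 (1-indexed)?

dp[i] = 1 + max{dp[j] : j<i, x[j]<x[i]} (or 1 if no such j):
i:      1  2  3  4  5  6  7  8  9 10 11 12
x[i]:  24  3  9 14 27 20 31 12  2 21 14  9
dp:     1  1  2  3  4  4  5  3  1  5  4  2
At index 4 the value is 3.

3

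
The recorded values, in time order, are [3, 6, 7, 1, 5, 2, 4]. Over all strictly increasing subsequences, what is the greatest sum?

16

Let S[i] be the best sum of a strictly increasing subsequence ending at i:
i:      1  2  3  4  5  6  7
a[i]:   3  6  7  1  5  2  4
S:      3  9 16  1  8  3  7
Maximum is 16 (e.g. 3 + 6 + 7).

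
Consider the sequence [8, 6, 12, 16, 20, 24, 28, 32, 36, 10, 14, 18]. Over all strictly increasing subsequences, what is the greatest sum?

176

Let S[i] be the best sum of a strictly increasing subsequence ending at i:
i:       1   2   3   4   5   6   7   8   9  10  11  12
a[i]:    8   6  12  16  20  24  28  32  36  10  14  18
S:       8   6  20  36  56  80 108 140 176  18  34  54
Maximum is 176 (e.g. 8 + 12 + 16 + 20 + 24 + 28 + 32 + 36).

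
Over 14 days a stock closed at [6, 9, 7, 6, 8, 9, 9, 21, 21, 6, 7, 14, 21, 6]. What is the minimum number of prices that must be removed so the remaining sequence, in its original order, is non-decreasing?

6

Fewest deletions = n − (longest non-decreasing subsequence).
Patience tails:
6 → extends → [6]
9 → extends → [6, 9]
7 → replaces 9 → [6, 7]
6 → replaces 7 → [6, 6]
8 → extends → [6, 6, 8]
9 → extends → [6, 6, 8, 9]
9 → extends → [6, 6, 8, 9, 9]
21 → extends → [6, 6, 8, 9, 9, 21]
21 → extends → [6, 6, 8, 9, 9, 21, 21]
6 → replaces 8 → [6, 6, 6, 9, 9, 21, 21]
7 → replaces 9 → [6, 6, 6, 7, 9, 21, 21]
14 → replaces 21 → [6, 6, 6, 7, 9, 14, 21]
21 → extends → [6, 6, 6, 7, 9, 14, 21, 21]
6 → replaces 7 → [6, 6, 6, 6, 9, 14, 21, 21]
Longest non-decreasing subsequence has length 8, so deletions = 14 − 8 = 6.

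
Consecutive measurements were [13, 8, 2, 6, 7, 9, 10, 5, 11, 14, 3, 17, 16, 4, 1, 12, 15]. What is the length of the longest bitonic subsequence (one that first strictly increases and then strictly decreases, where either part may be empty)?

11

inc[i] = longest strictly increasing subsequence ending at i; dec[i] = longest strictly decreasing subsequence starting at i:
i:      1  2  3  4  5  6  7  8  9 10 11 12 13 14 15 16 17
a[i]:  13  8  2  6  7  9 10  5 11 14  3 17 16  4  1 12 15
inc:    1  1  1  2  3  4  5  2  6  7  2  8  8  3  1  7  8
dec:    6  5  2  4  4  4  4  3  3  3  2  4  3  2  1  1  1
Best peak at i=12 (value 17): inc=8, dec=4, length 8+4−1 = 11.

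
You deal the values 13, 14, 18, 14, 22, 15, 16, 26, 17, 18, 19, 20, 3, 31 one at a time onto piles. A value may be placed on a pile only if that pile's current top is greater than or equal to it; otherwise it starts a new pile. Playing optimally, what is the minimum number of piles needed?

9

Place each on the leftmost legal pile:
13 → new pile 1 (tops now [13])
14 → new pile 2 (tops now [13, 14])
18 → new pile 3 (tops now [13, 14, 18])
14 → pile 2 (tops now [13, 14, 18])
22 → new pile 4 (tops now [13, 14, 18, 22])
15 → pile 3 (tops now [13, 14, 15, 22])
16 → pile 4 (tops now [13, 14, 15, 16])
26 → new pile 5 (tops now [13, 14, 15, 16, 26])
17 → pile 5 (tops now [13, 14, 15, 16, 17])
18 → new pile 6 (tops now [13, 14, 15, 16, 17, 18])
19 → new pile 7 (tops now [13, 14, 15, 16, 17, 18, 19])
20 → new pile 8 (tops now [13, 14, 15, 16, 17, 18, 19, 20])
3 → pile 1 (tops now [3, 14, 15, 16, 17, 18, 19, 20])
31 → new pile 9 (tops now [3, 14, 15, 16, 17, 18, 19, 20, 31])
Nine piles.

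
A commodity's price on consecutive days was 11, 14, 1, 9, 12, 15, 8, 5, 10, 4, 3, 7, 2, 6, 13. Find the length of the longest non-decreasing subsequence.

4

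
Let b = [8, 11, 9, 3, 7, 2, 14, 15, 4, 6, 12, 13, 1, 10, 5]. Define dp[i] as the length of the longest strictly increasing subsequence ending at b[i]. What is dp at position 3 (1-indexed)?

dp[i] = 1 + max{dp[j] : j<i, b[j]<b[i]} (or 1 if no such j):
i:      1  2  3  4  5  6  7  8  9 10 11 12 13 14 15
b[i]:   8 11  9  3  7  2 14 15  4  6 12 13  1 10  5
dp:     1  2  2  1  2  1  3  4  2  3  4  5  1  4  3
At index 3 the value is 2.

2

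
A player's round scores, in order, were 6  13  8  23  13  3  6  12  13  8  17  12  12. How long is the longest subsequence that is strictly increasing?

Track the smallest tail for each achievable length (strict):
6 → extends → [6]
13 → extends → [6, 13]
8 → replaces 13 → [6, 8]
23 → extends → [6, 8, 23]
13 → replaces 23 → [6, 8, 13]
3 → replaces 6 → [3, 8, 13]
6 → replaces 8 → [3, 6, 13]
12 → replaces 13 → [3, 6, 12]
13 → extends → [3, 6, 12, 13]
8 → replaces 12 → [3, 6, 8, 13]
17 → extends → [3, 6, 8, 13, 17]
12 → replaces 13 → [3, 6, 8, 12, 17]
12 → already a tail → [3, 6, 8, 12, 17]
Five tails, so the longest strictly increasing subsequence has length 5 (e.g. 6, 8, 12, 13, 17).

5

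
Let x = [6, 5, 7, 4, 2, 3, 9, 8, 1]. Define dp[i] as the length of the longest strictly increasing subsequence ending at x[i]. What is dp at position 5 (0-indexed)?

2

dp[i] = 1 + max{dp[j] : j<i, x[j]<x[i]} (or 1 if no such j):
i:     0 1 2 3 4 5 6 7 8
x[i]:  6 5 7 4 2 3 9 8 1
dp:    1 1 2 1 1 2 3 3 1
At index 5 the value is 2.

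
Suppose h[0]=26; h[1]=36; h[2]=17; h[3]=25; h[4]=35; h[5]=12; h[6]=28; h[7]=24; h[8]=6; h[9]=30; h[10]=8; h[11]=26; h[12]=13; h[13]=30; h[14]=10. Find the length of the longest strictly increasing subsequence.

Track the smallest tail for each achievable length (strict):
26 → extends → [26]
36 → extends → [26, 36]
17 → replaces 26 → [17, 36]
25 → replaces 36 → [17, 25]
35 → extends → [17, 25, 35]
12 → replaces 17 → [12, 25, 35]
28 → replaces 35 → [12, 25, 28]
24 → replaces 25 → [12, 24, 28]
6 → replaces 12 → [6, 24, 28]
30 → extends → [6, 24, 28, 30]
8 → replaces 24 → [6, 8, 28, 30]
26 → replaces 28 → [6, 8, 26, 30]
13 → replaces 26 → [6, 8, 13, 30]
30 → already a tail → [6, 8, 13, 30]
10 → replaces 13 → [6, 8, 10, 30]
Four tails, so the longest strictly increasing subsequence has length 4 (e.g. 17, 25, 28, 30).

4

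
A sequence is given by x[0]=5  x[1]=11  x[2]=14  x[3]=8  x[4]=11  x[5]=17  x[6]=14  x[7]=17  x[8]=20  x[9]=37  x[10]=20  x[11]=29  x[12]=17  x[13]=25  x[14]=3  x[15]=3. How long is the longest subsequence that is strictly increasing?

7

Let dp[i] be the length of the longest such subsequence ending at index i:
i:      0  1  2  3  4  5  6  7  8  9 10 11 12 13 14 15
x[i]:   5 11 14  8 11 17 14 17 20 37 20 29 17 25  3  3
dp:     1  2  3  2  3  4  4  5  6  7  6  7  5  7  1  1
Maximum dp value is 7.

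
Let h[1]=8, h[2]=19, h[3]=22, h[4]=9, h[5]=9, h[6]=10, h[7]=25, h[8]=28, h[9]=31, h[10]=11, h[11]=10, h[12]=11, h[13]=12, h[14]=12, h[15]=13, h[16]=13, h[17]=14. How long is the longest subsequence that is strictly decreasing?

3

Negate each value so 'decreasing' becomes 'increasing', then run patience tails on the negated sequence:
-8 → extends → [-8]
-19 → replaces -8 → [-19]
-22 → replaces -19 → [-22]
-9 → extends → [-22, -9]
-9 → already a tail → [-22, -9]
-10 → replaces -9 → [-22, -10]
-25 → replaces -22 → [-25, -10]
-28 → replaces -25 → [-28, -10]
-31 → replaces -28 → [-31, -10]
-11 → replaces -10 → [-31, -11]
-10 → extends → [-31, -11, -10]
-11 → already a tail → [-31, -11, -10]
-12 → replaces -11 → [-31, -12, -10]
-12 → already a tail → [-31, -12, -10]
-13 → replaces -12 → [-31, -13, -10]
-13 → already a tail → [-31, -13, -10]
-14 → replaces -13 → [-31, -14, -10]
Three tails, so the longest strictly decreasing subsequence of the original has length 3.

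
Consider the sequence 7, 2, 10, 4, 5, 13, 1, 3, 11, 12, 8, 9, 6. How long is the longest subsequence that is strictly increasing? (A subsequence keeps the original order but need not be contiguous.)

Let dp[i] be the length of the longest such subsequence ending at index i:
i:      1  2  3  4  5  6  7  8  9 10 11 12 13
a[i]:   7  2 10  4  5 13  1  3 11 12  8  9  6
dp:     1  1  2  2  3  4  1  2  4  5  4  5  4
Maximum dp value is 5.

5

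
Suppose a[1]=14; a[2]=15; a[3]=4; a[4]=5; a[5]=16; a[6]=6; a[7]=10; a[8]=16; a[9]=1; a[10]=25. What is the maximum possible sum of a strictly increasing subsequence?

Let S[i] be the best sum of a strictly increasing subsequence ending at i:
i:      1  2  3  4  5  6  7  8  9 10
a[i]:  14 15  4  5 16  6 10 16  1 25
S:     14 29  4  9 45 15 25 45  1 70
Maximum is 70 (e.g. 14 + 15 + 16 + 25).

70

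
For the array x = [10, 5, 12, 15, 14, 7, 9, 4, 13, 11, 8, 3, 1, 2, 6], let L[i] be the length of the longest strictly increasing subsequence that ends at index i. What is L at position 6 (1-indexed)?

dp[i] = 1 + max{dp[j] : j<i, x[j]<x[i]} (or 1 if no such j):
i:      1  2  3  4  5  6  7  8  9 10 11 12 13 14 15
x[i]:  10  5 12 15 14  7  9  4 13 11  8  3  1  2  6
dp:     1  1  2  3  3  2  3  1  4  4  3  1  1  2  3
At index 6 the value is 2.

2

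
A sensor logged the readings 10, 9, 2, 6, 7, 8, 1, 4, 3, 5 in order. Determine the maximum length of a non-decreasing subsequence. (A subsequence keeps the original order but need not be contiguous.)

4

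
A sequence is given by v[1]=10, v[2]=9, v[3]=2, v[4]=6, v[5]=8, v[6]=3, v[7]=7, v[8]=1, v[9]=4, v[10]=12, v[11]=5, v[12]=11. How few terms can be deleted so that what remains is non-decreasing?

Fewest deletions = n − (longest non-decreasing subsequence).
Patience tails:
10 → extends → [10]
9 → replaces 10 → [9]
2 → replaces 9 → [2]
6 → extends → [2, 6]
8 → extends → [2, 6, 8]
3 → replaces 6 → [2, 3, 8]
7 → replaces 8 → [2, 3, 7]
1 → replaces 2 → [1, 3, 7]
4 → replaces 7 → [1, 3, 4]
12 → extends → [1, 3, 4, 12]
5 → replaces 12 → [1, 3, 4, 5]
11 → extends → [1, 3, 4, 5, 11]
Longest non-decreasing subsequence has length 5, so deletions = 12 − 5 = 7.

7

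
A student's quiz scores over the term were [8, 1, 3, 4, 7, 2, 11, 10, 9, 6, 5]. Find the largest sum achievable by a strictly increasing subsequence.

Let S[i] be the best sum of a strictly increasing subsequence ending at i:
i:      1  2  3  4  5  6  7  8  9 10 11
a[i]:   8  1  3  4  7  2 11 10  9  6  5
S:      8  1  4  8 15  3 26 25 24 14 13
Maximum is 26 (e.g. 1 + 3 + 4 + 7 + 11).

26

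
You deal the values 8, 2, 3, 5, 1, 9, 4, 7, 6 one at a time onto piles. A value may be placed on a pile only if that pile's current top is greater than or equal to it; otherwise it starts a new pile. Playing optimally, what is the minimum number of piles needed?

Place each on the leftmost legal pile:
8 → new pile 1 (tops now [8])
2 → pile 1 (tops now [2])
3 → new pile 2 (tops now [2, 3])
5 → new pile 3 (tops now [2, 3, 5])
1 → pile 1 (tops now [1, 3, 5])
9 → new pile 4 (tops now [1, 3, 5, 9])
4 → pile 3 (tops now [1, 3, 4, 9])
7 → pile 4 (tops now [1, 3, 4, 7])
6 → pile 4 (tops now [1, 3, 4, 6])
Four piles.

4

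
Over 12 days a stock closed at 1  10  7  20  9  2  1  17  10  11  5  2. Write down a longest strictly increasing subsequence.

1, 7, 9, 10, 11

Patience tails give the LIS length; then backtrack through the dp parents:
1 → extends → [1]
10 → extends → [1, 10]
7 → replaces 10 → [1, 7]
20 → extends → [1, 7, 20]
9 → replaces 20 → [1, 7, 9]
2 → replaces 7 → [1, 2, 9]
1 → already a tail → [1, 2, 9]
17 → extends → [1, 2, 9, 17]
10 → replaces 17 → [1, 2, 9, 10]
11 → extends → [1, 2, 9, 10, 11]
5 → replaces 9 → [1, 2, 5, 10, 11]
2 → already a tail → [1, 2, 5, 10, 11]
Length 5; one witness is 1, 7, 9, 10, 11.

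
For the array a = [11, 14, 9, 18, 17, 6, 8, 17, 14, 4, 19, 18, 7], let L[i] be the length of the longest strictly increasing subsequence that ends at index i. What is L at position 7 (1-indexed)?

dp[i] = 1 + max{dp[j] : j<i, a[j]<a[i]} (or 1 if no such j):
i:      1  2  3  4  5  6  7  8  9 10 11 12 13
a[i]:  11 14  9 18 17  6  8 17 14  4 19 18  7
dp:     1  2  1  3  3  1  2  3  3  1  4  4  2
At index 7 the value is 2.

2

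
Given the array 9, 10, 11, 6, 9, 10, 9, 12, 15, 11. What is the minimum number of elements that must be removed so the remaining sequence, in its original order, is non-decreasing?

5

Fewest deletions = n − (longest non-decreasing subsequence).
i:      1  2  3  4  5  6  7  8  9 10
a[i]:   9 10 11  6  9 10  9 12 15 11
dp:     1  2  3  1  2  3  3  4  5  4
max dp = 5, so deletions = 10 − 5 = 5.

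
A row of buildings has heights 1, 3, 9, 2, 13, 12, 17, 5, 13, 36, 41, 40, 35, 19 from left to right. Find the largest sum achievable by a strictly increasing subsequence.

120

Let S[i] be the best sum of a strictly increasing subsequence ending at i:
i:       1   2   3   4   5   6   7   8   9  10  11  12  13  14
a[i]:    1   3   9   2  13  12  17   5  13  36  41  40  35  19
S:       1   4  13   3  26  25  43   9  38  79 120 119  78  62
Maximum is 120 (e.g. 1 + 3 + 9 + 13 + 17 + 36 + 41).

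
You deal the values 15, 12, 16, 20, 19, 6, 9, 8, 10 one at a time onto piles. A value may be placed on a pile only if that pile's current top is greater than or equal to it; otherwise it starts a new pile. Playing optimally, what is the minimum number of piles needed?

3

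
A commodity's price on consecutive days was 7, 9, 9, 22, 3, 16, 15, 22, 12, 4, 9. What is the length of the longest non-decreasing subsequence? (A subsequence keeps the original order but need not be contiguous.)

5

Track the smallest tail for each achievable length (allowing ties):
7 → extends → [7]
9 → extends → [7, 9]
9 → extends → [7, 9, 9]
22 → extends → [7, 9, 9, 22]
3 → replaces 7 → [3, 9, 9, 22]
16 → replaces 22 → [3, 9, 9, 16]
15 → replaces 16 → [3, 9, 9, 15]
22 → extends → [3, 9, 9, 15, 22]
12 → replaces 15 → [3, 9, 9, 12, 22]
4 → replaces 9 → [3, 4, 9, 12, 22]
9 → replaces 12 → [3, 4, 9, 9, 22]
Five tails, so the longest non-decreasing subsequence has length 5 (e.g. 7, 9, 9, 22, 22).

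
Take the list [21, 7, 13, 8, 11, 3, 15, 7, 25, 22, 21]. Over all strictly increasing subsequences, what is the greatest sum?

66

Let S[i] be the best sum of a strictly increasing subsequence ending at i:
i:      1  2  3  4  5  6  7  8  9 10 11
a[i]:  21  7 13  8 11  3 15  7 25 22 21
S:     21  7 20 15 26  3 41 10 66 63 62
Maximum is 66 (e.g. 7 + 8 + 11 + 15 + 25).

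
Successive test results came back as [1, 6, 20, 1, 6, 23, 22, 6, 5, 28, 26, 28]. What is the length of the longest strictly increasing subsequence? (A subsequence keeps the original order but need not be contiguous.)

6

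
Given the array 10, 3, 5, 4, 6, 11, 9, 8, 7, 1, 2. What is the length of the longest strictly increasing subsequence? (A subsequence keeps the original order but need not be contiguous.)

4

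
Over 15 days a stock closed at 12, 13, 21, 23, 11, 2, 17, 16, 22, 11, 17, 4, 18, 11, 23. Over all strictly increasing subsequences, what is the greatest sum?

Let S[i] be the best sum of a strictly increasing subsequence ending at i:
i:      1  2  3  4  5  6  7  8  9 10 11 12 13 14 15
a[i]:  12 13 21 23 11  2 17 16 22 11 17  4 18 11 23
S:     12 25 46 69 11  2 42 41 68 13 58  6 76 17 99
Maximum is 99 (e.g. 12 + 13 + 16 + 17 + 18 + 23).

99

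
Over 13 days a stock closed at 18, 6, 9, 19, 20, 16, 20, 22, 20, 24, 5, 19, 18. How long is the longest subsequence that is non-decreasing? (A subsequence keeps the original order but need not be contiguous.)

Track the smallest tail for each achievable length (allowing ties):
18 → extends → [18]
6 → replaces 18 → [6]
9 → extends → [6, 9]
19 → extends → [6, 9, 19]
20 → extends → [6, 9, 19, 20]
16 → replaces 19 → [6, 9, 16, 20]
20 → extends → [6, 9, 16, 20, 20]
22 → extends → [6, 9, 16, 20, 20, 22]
20 → replaces 22 → [6, 9, 16, 20, 20, 20]
24 → extends → [6, 9, 16, 20, 20, 20, 24]
5 → replaces 6 → [5, 9, 16, 20, 20, 20, 24]
19 → replaces 20 → [5, 9, 16, 19, 20, 20, 24]
18 → replaces 19 → [5, 9, 16, 18, 20, 20, 24]
Seven tails, so the longest non-decreasing subsequence has length 7 (e.g. 6, 9, 19, 20, 20, 22, 24).

7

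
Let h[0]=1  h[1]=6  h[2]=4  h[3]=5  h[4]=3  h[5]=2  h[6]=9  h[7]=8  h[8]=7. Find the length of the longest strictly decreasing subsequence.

4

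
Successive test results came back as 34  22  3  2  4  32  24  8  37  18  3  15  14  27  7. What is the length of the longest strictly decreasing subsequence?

Let dp[i] be the longest strictly decreasing subsequence ending at i:
i:      1  2  3  4  5  6  7  8  9 10 11 12 13 14 15
a[i]:  34 22  3  2  4 32 24  8 37 18  3 15 14 27  7
dp:     1  2  3  4  3  2  3  4  1  4  5  5  6  3  7
Maximum is 7.

7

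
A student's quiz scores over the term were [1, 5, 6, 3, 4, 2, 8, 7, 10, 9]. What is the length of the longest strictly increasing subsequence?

Track the smallest tail for each achievable length (strict):
1 → extends → [1]
5 → extends → [1, 5]
6 → extends → [1, 5, 6]
3 → replaces 5 → [1, 3, 6]
4 → replaces 6 → [1, 3, 4]
2 → replaces 3 → [1, 2, 4]
8 → extends → [1, 2, 4, 8]
7 → replaces 8 → [1, 2, 4, 7]
10 → extends → [1, 2, 4, 7, 10]
9 → replaces 10 → [1, 2, 4, 7, 9]
Five tails, so the longest strictly increasing subsequence has length 5 (e.g. 1, 5, 6, 8, 10).

5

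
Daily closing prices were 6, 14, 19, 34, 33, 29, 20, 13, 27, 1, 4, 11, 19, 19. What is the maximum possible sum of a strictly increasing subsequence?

86

Let S[i] be the best sum of a strictly increasing subsequence ending at i:
i:      1  2  3  4  5  6  7  8  9 10 11 12 13 14
a[i]:   6 14 19 34 33 29 20 13 27  1  4 11 19 19
S:      6 20 39 73 72 68 59 19 86  1  5 17 39 39
Maximum is 86 (e.g. 6 + 14 + 19 + 20 + 27).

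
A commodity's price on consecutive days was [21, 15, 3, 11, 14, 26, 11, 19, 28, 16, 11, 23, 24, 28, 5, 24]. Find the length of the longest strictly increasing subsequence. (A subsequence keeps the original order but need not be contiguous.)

7

Track the smallest tail for each achievable length (strict):
21 → extends → [21]
15 → replaces 21 → [15]
3 → replaces 15 → [3]
11 → extends → [3, 11]
14 → extends → [3, 11, 14]
26 → extends → [3, 11, 14, 26]
11 → already a tail → [3, 11, 14, 26]
19 → replaces 26 → [3, 11, 14, 19]
28 → extends → [3, 11, 14, 19, 28]
16 → replaces 19 → [3, 11, 14, 16, 28]
11 → already a tail → [3, 11, 14, 16, 28]
23 → replaces 28 → [3, 11, 14, 16, 23]
24 → extends → [3, 11, 14, 16, 23, 24]
28 → extends → [3, 11, 14, 16, 23, 24, 28]
5 → replaces 11 → [3, 5, 14, 16, 23, 24, 28]
24 → already a tail → [3, 5, 14, 16, 23, 24, 28]
Seven tails, so the longest strictly increasing subsequence has length 7 (e.g. 3, 11, 14, 19, 23, 24, 28).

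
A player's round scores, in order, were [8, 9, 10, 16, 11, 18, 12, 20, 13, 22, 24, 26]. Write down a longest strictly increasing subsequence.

Patience tails give the LIS length; then backtrack through the dp parents:
8 → extends → [8]
9 → extends → [8, 9]
10 → extends → [8, 9, 10]
16 → extends → [8, 9, 10, 16]
11 → replaces 16 → [8, 9, 10, 11]
18 → extends → [8, 9, 10, 11, 18]
12 → replaces 18 → [8, 9, 10, 11, 12]
20 → extends → [8, 9, 10, 11, 12, 20]
13 → replaces 20 → [8, 9, 10, 11, 12, 13]
22 → extends → [8, 9, 10, 11, 12, 13, 22]
24 → extends → [8, 9, 10, 11, 12, 13, 22, 24]
26 → extends → [8, 9, 10, 11, 12, 13, 22, 24, 26]
Length 9; one witness is 8, 9, 10, 16, 18, 20, 22, 24, 26.

8, 9, 10, 16, 18, 20, 22, 24, 26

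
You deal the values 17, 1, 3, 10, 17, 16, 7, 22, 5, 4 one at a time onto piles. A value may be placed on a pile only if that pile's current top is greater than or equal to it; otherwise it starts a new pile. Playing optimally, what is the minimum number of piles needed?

5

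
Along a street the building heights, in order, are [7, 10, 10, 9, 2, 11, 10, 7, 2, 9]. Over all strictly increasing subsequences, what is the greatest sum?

Let S[i] be the best sum of a strictly increasing subsequence ending at i:
i:      1  2  3  4  5  6  7  8  9 10
a[i]:   7 10 10  9  2 11 10  7  2  9
S:      7 17 17 16  2 28 26  9  2 18
Maximum is 28 (e.g. 7 + 10 + 11).

28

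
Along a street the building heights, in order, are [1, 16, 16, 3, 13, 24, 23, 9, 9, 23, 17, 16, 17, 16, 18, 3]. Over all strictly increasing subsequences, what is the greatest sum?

68

Let S[i] be the best sum of a strictly increasing subsequence ending at i:
i:      1  2  3  4  5  6  7  8  9 10 11 12 13 14 15 16
a[i]:   1 16 16  3 13 24 23  9  9 23 17 16 17 16 18  3
S:      1 17 17  4 17 41 40 13 13 40 34 33 50 33 68  4
Maximum is 68 (e.g. 1 + 3 + 13 + 16 + 17 + 18).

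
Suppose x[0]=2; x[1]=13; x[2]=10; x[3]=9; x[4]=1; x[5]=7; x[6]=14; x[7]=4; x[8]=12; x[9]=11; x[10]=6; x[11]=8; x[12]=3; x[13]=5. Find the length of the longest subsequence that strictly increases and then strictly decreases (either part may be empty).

inc[i] = longest strictly increasing subsequence ending at i; dec[i] = longest strictly decreasing subsequence starting at i:
i:      0  1  2  3  4  5  6  7  8  9 10 11 12 13
x[i]:   2 13 10  9  1  7 14  4 12 11  6  8  3  5
inc:    1  2  2  2  1  2  3  2  3  3  3  4  2  3
dec:    2  6  5  4  1  3  5  2  4  3  2  2  1  1
Best peak at i=1 (value 13): inc=2, dec=6, length 2+6−1 = 7.

7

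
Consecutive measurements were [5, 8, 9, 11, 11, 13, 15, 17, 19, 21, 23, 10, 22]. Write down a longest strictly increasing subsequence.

5, 8, 9, 11, 13, 15, 17, 19, 21, 23

Patience tails give the LIS length; then backtrack through the dp parents:
5 → extends → [5]
8 → extends → [5, 8]
9 → extends → [5, 8, 9]
11 → extends → [5, 8, 9, 11]
11 → already a tail → [5, 8, 9, 11]
13 → extends → [5, 8, 9, 11, 13]
15 → extends → [5, 8, 9, 11, 13, 15]
17 → extends → [5, 8, 9, 11, 13, 15, 17]
19 → extends → [5, 8, 9, 11, 13, 15, 17, 19]
21 → extends → [5, 8, 9, 11, 13, 15, 17, 19, 21]
23 → extends → [5, 8, 9, 11, 13, 15, 17, 19, 21, 23]
10 → replaces 11 → [5, 8, 9, 10, 13, 15, 17, 19, 21, 23]
22 → replaces 23 → [5, 8, 9, 10, 13, 15, 17, 19, 21, 22]
Length 10; one witness is 5, 8, 9, 11, 13, 15, 17, 19, 21, 23.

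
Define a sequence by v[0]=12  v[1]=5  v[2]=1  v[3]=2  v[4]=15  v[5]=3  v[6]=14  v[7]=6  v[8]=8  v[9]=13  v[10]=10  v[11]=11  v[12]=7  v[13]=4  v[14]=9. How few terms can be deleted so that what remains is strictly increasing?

8

Fewest deletions = n − (longest strictly increasing subsequence).
Patience tails:
12 → extends → [12]
5 → replaces 12 → [5]
1 → replaces 5 → [1]
2 → extends → [1, 2]
15 → extends → [1, 2, 15]
3 → replaces 15 → [1, 2, 3]
14 → extends → [1, 2, 3, 14]
6 → replaces 14 → [1, 2, 3, 6]
8 → extends → [1, 2, 3, 6, 8]
13 → extends → [1, 2, 3, 6, 8, 13]
10 → replaces 13 → [1, 2, 3, 6, 8, 10]
11 → extends → [1, 2, 3, 6, 8, 10, 11]
7 → replaces 8 → [1, 2, 3, 6, 7, 10, 11]
4 → replaces 6 → [1, 2, 3, 4, 7, 10, 11]
9 → replaces 10 → [1, 2, 3, 4, 7, 9, 11]
Longest strictly increasing subsequence has length 7, so deletions = 15 − 7 = 8.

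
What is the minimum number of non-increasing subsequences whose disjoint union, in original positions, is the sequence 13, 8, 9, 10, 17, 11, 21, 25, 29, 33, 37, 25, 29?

9

Place each on the leftmost legal pile:
13 → new pile 1 (tops now [13])
8 → pile 1 (tops now [8])
9 → new pile 2 (tops now [8, 9])
10 → new pile 3 (tops now [8, 9, 10])
17 → new pile 4 (tops now [8, 9, 10, 17])
11 → pile 4 (tops now [8, 9, 10, 11])
21 → new pile 5 (tops now [8, 9, 10, 11, 21])
25 → new pile 6 (tops now [8, 9, 10, 11, 21, 25])
29 → new pile 7 (tops now [8, 9, 10, 11, 21, 25, 29])
33 → new pile 8 (tops now [8, 9, 10, 11, 21, 25, 29, 33])
37 → new pile 9 (tops now [8, 9, 10, 11, 21, 25, 29, 33, 37])
25 → pile 6 (tops now [8, 9, 10, 11, 21, 25, 29, 33, 37])
29 → pile 7 (tops now [8, 9, 10, 11, 21, 25, 29, 33, 37])
Nine piles.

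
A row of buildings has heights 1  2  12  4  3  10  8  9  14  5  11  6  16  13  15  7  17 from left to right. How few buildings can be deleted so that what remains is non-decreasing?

Fewest deletions = n − (longest non-decreasing subsequence).
Patience tails:
1 → extends → [1]
2 → extends → [1, 2]
12 → extends → [1, 2, 12]
4 → replaces 12 → [1, 2, 4]
3 → replaces 4 → [1, 2, 3]
10 → extends → [1, 2, 3, 10]
8 → replaces 10 → [1, 2, 3, 8]
9 → extends → [1, 2, 3, 8, 9]
14 → extends → [1, 2, 3, 8, 9, 14]
5 → replaces 8 → [1, 2, 3, 5, 9, 14]
11 → replaces 14 → [1, 2, 3, 5, 9, 11]
6 → replaces 9 → [1, 2, 3, 5, 6, 11]
16 → extends → [1, 2, 3, 5, 6, 11, 16]
13 → replaces 16 → [1, 2, 3, 5, 6, 11, 13]
15 → extends → [1, 2, 3, 5, 6, 11, 13, 15]
7 → replaces 11 → [1, 2, 3, 5, 6, 7, 13, 15]
17 → extends → [1, 2, 3, 5, 6, 7, 13, 15, 17]
Longest non-decreasing subsequence has length 9, so deletions = 17 − 9 = 8.

8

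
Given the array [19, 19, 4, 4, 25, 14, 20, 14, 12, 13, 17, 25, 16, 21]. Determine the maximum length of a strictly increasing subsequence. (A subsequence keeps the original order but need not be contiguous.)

Track the smallest tail for each achievable length (strict):
19 → extends → [19]
19 → already a tail → [19]
4 → replaces 19 → [4]
4 → already a tail → [4]
25 → extends → [4, 25]
14 → replaces 25 → [4, 14]
20 → extends → [4, 14, 20]
14 → already a tail → [4, 14, 20]
12 → replaces 14 → [4, 12, 20]
13 → replaces 20 → [4, 12, 13]
17 → extends → [4, 12, 13, 17]
25 → extends → [4, 12, 13, 17, 25]
16 → replaces 17 → [4, 12, 13, 16, 25]
21 → replaces 25 → [4, 12, 13, 16, 21]
Five tails, so the longest strictly increasing subsequence has length 5 (e.g. 4, 12, 13, 17, 25).

5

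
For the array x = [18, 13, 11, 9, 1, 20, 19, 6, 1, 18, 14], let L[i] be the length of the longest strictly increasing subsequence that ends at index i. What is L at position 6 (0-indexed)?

2

dp[i] = 1 + max{dp[j] : j<i, x[j]<x[i]} (or 1 if no such j):
i:      0  1  2  3  4  5  6  7  8  9 10
x[i]:  18 13 11  9  1 20 19  6  1 18 14
dp:     1  1  1  1  1  2  2  2  1  3  3
At index 6 the value is 2.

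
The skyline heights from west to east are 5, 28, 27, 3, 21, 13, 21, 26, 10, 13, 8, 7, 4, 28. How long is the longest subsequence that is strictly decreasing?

Let dp[i] be the longest strictly decreasing subsequence ending at i:
i:      1  2  3  4  5  6  7  8  9 10 11 12 13 14
a[i]:   5 28 27  3 21 13 21 26 10 13  8  7  4 28
dp:     1  1  2  3  3  4  3  3  5  4  6  7  8  1
Maximum is 8.

8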